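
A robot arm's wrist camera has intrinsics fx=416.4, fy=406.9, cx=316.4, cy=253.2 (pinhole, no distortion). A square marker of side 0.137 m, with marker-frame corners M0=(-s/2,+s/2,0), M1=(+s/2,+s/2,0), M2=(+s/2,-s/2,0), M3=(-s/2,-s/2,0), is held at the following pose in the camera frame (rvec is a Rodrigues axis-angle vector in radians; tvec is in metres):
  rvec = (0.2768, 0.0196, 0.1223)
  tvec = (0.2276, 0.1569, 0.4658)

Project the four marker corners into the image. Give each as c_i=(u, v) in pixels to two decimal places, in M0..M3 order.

c0=(446.59, 432.72) c1=(563.56, 447.02) c2=(599.34, 344.21) c3=(472.53, 328.79)

Intrinsics K: fx=416.4, fy=406.9, cx=316.4, cy=253.2
Marker side s = 0.137 m; corners in marker frame (Z=0):
  M0 = (-0.0685, +0.0685, 0)
  M1 = (+0.0685, +0.0685, 0)
  M2 = (+0.0685, -0.0685, 0)
  M3 = (-0.0685, -0.0685, 0)
rvec = (0.2768, 0.0196, 0.1223), |rvec| = θ = 0.30325 rad = 17.375°
Rodrigues: sinθ=0.29862, 1−cosθ=0.04563; R = I + sinθ·[k]× + (1−cosθ)·[k]×²:
    [+0.99239 -0.11774 +0.03610]
    [+0.12313 +0.95456 -0.27139]
    [-0.00250 +0.27377 +0.96179]
t = (0.2276, 0.1569, 0.4658) m
M0: Pc = R·M0+t = (+0.15156, +0.21385, +0.48472); u = 416.4·(+0.15156)/0.48472 + 316.4 = 446.5934, v = 406.9·(+0.21385)/0.48472 + 253.2 = 432.7183
M1: Pc = R·M1+t = (+0.28751, +0.23072, +0.48438); u = 416.4·(+0.28751)/0.48438 + 316.4 = 563.5616, v = 406.9·(+0.23072)/0.48438 + 253.2 = 447.0155
M2: Pc = R·M2+t = (+0.30364, +0.09995, +0.44688); u = 416.4·(+0.30364)/0.44688 + 316.4 = 599.3364, v = 406.9·(+0.09995)/0.44688 + 253.2 = 344.2059
M3: Pc = R·M3+t = (+0.16769, +0.08308, +0.44722); u = 416.4·(+0.16769)/0.44722 + 316.4 = 472.5312, v = 406.9·(+0.08308)/0.44722 + 253.2 = 328.7885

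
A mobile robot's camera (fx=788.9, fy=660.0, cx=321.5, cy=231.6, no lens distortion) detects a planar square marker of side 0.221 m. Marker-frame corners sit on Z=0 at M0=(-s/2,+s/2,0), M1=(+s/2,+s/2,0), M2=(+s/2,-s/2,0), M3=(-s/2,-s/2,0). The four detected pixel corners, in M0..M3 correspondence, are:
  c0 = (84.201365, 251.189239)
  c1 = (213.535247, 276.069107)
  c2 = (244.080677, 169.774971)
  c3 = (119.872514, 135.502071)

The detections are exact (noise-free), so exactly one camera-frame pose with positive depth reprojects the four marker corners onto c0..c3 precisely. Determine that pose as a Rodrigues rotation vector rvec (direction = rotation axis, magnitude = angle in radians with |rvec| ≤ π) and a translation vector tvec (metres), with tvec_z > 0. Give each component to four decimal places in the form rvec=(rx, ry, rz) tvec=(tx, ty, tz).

Intrinsics K: fx=788.9, fy=660.0, cx=321.5, cy=231.6
Marker side s = 0.221 m; corners in marker frame (Z=0):
  M0 = (-0.1105, +0.1105, 0)
  M1 = (+0.1105, +0.1105, 0)
  M2 = (+0.1105, -0.1105, 0)
  M3 = (-0.1105, -0.1105, 0)
Detected image corners:
  c0 = (84.201365, 251.189239) px
  c1 = (213.535247, 276.069107) px
  c2 = (244.080677, 169.774971) px
  c3 = (119.872514, 135.502071) px
Planar DLT: solve 8×8 A·h = b for H (H[2,2]=1):
  H  [+640.28989 -162.12214 +168.39117]
  H  [+218.01499 +485.13217 +208.31783]
  H  [+0.40360 -0.07755 +1.00000]
B = K⁻¹H; ‖b₁‖=0.785682, ‖b₂‖=0.785682; λ = 2/(‖b₁‖+‖b₂‖) = 1.272779, sign → tz>0 ⇒ λ=+1.272779
r₁ = λ·B[:,0] = (+0.82367,+0.24017,+0.51370); r₂ = λ·B[:,1] = (-0.22134,+0.97019,-0.09870)
r₃ = r₁×r₂ = (-0.52209,-0.03240,+0.85228); SVD([r₁ r₂ r₃]) → R = UVᵀ:
  R  [+0.82367 -0.22134 -0.52209]
  R  [+0.24017 +0.97019 -0.03240]
  R  [+0.51370 -0.09870 +0.85228]
t = (-0.24702, -0.04490, +1.27278) m
tr R = 2.646138; θ = arccos((tr R − 1)/2) = 0.604003 rad = 34.607°
axis k = ((R−Rᵀ)₃₂, (R−Rᵀ)₁₃, (R−Rᵀ)₂₁) / (2 sinθ) = (-0.058366, -0.911874, +0.406300)
rvec = θ·k = (-0.035253, -0.550774, +0.245406)

rvec=(-0.0353, -0.5508, 0.2454) tvec=(-0.2470, -0.0449, 1.2728)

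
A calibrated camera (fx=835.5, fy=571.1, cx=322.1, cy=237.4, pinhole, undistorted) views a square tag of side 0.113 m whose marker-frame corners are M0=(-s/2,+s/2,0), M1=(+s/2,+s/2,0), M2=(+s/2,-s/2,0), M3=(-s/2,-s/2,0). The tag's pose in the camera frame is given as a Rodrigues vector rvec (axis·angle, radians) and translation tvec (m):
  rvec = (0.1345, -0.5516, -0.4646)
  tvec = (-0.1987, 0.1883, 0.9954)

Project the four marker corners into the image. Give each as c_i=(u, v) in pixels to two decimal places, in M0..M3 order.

c0=(135.70, 391.11) c1=(213.80, 354.55) c2=(174.44, 300.93) c3=(91.86, 335.54)

Intrinsics K: fx=835.5, fy=571.1, cx=322.1, cy=237.4
Marker side s = 0.113 m; corners in marker frame (Z=0):
  M0 = (-0.0565, +0.0565, 0)
  M1 = (+0.0565, +0.0565, 0)
  M2 = (+0.0565, -0.0565, 0)
  M3 = (-0.0565, -0.0565, 0)
rvec = (0.1345, -0.5516, -0.4646), |rvec| = θ = 0.73363 rad = 42.034°
Rodrigues: sinθ=0.66957, 1−cosθ=0.25725; R = I + sinθ·[k]× + (1−cosθ)·[k]×²:
    [+0.75140 +0.38857 -0.53330]
    [-0.45949 +0.88818 -0.00026]
    [+0.47357 +0.24525 +0.84592]
t = (-0.1987, 0.1883, 0.9954) m
M0: Pc = R·M0+t = (-0.21920, +0.26444, +0.98250); u = 835.5·(-0.21920)/0.98250 + 322.1 = 135.6965, v = 571.1·(+0.26444)/0.98250 + 237.4 = 391.1137
M1: Pc = R·M1+t = (-0.13429, +0.21252, +1.03601); u = 835.5·(-0.13429)/1.03601 + 322.1 = 213.7995, v = 571.1·(+0.21252)/1.03601 + 237.4 = 354.5517
M2: Pc = R·M2+t = (-0.17820, +0.11216, +1.00830); u = 835.5·(-0.17820)/1.00830 + 322.1 = 174.4393, v = 571.1·(+0.11216)/1.00830 + 237.4 = 300.9253
M3: Pc = R·M3+t = (-0.26311, +0.16408, +0.95479); u = 835.5·(-0.26311)/0.95479 + 322.1 = 91.8633, v = 571.1·(+0.16408)/0.95479 + 237.4 = 335.5429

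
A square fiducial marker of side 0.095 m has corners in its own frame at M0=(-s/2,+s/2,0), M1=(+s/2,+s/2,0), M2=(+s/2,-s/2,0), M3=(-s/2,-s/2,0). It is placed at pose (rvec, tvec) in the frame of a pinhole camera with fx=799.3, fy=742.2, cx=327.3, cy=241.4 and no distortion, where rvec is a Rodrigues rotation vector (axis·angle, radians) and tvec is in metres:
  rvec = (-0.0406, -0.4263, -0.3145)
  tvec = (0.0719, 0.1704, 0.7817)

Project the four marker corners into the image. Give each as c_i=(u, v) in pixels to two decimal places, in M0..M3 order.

c0=(375.00, 464.45) c1=(454.32, 427.95) c2=(425.45, 344.74) c3=(344.39, 377.07)

Intrinsics K: fx=799.3, fy=742.2, cx=327.3, cy=241.4
Marker side s = 0.095 m; corners in marker frame (Z=0):
  M0 = (-0.0475, +0.0475, 0)
  M1 = (+0.0475, +0.0475, 0)
  M2 = (+0.0475, -0.0475, 0)
  M3 = (-0.0475, -0.0475, 0)
rvec = (-0.0406, -0.4263, -0.3145), |rvec| = θ = 0.53131 rad = 30.442°
Rodrigues: sinθ=0.50666, 1−cosθ=0.13786; R = I + sinθ·[k]× + (1−cosθ)·[k]×²:
    [+0.86295 +0.30836 -0.40029]
    [-0.29146 +0.95089 +0.10419]
    [+0.41276 +0.02676 +0.91045]
t = (0.0719, 0.1704, 0.7817) m
M0: Pc = R·M0+t = (+0.04556, +0.22941, +0.76336); u = 799.3·(+0.04556)/0.76336 + 327.3 = 375.0017, v = 742.2·(+0.22941)/0.76336 + 241.4 = 464.4511
M1: Pc = R·M1+t = (+0.12754, +0.20172, +0.80258); u = 799.3·(+0.12754)/0.80258 + 327.3 = 454.3166, v = 742.2·(+0.20172)/0.80258 + 241.4 = 427.9477
M2: Pc = R·M2+t = (+0.09824, +0.11139, +0.80004); u = 799.3·(+0.09824)/0.80004 + 327.3 = 425.4526, v = 742.2·(+0.11139)/0.80004 + 241.4 = 344.7360
M3: Pc = R·M3+t = (+0.01626, +0.13908, +0.76082); u = 799.3·(+0.01626)/0.76082 + 327.3 = 344.3851, v = 742.2·(+0.13908)/0.76082 + 241.4 = 377.0727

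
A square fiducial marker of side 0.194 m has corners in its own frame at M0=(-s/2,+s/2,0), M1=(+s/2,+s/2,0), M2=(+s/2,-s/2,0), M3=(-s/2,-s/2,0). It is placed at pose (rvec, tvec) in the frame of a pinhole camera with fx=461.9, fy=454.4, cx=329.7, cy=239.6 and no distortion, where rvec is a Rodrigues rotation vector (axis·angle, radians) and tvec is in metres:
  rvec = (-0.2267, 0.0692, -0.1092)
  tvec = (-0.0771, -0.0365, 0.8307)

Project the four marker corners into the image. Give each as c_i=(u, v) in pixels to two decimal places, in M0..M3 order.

Intrinsics K: fx=461.9, fy=454.4, cx=329.7, cy=239.6
Marker side s = 0.194 m; corners in marker frame (Z=0):
  M0 = (-0.0970, +0.0970, 0)
  M1 = (+0.0970, +0.0970, 0)
  M2 = (+0.0970, -0.0970, 0)
  M3 = (-0.0970, -0.0970, 0)
rvec = (-0.2267, 0.0692, -0.1092), |rvec| = θ = 0.26097 rad = 14.953°
Rodrigues: sinθ=0.25802, 1−cosθ=0.03386; R = I + sinθ·[k]× + (1−cosθ)·[k]×²:
    [+0.99169 +0.10017 +0.08072]
    [-0.11576 +0.96852 +0.22038]
    [-0.05611 -0.22789 +0.97207]
t = (-0.0771, -0.0365, 0.8307) m
M0: Pc = R·M0+t = (-0.16358, +0.06868, +0.81404); u = 461.9·(-0.16358)/0.81404 + 329.7 = 236.8828, v = 454.4·(+0.06868)/0.81404 + 239.6 = 277.9351
M1: Pc = R·M1+t = (+0.02881, +0.04622, +0.80315); u = 461.9·(+0.02881)/0.80315 + 329.7 = 346.2689, v = 454.4·(+0.04622)/0.80315 + 239.6 = 265.7484
M2: Pc = R·M2+t = (+0.00938, -0.14168, +0.84736); u = 461.9·(+0.00938)/0.84736 + 329.7 = 334.8120, v = 454.4·(-0.14168)/0.84736 + 239.6 = 163.6262
M3: Pc = R·M3+t = (-0.18301, -0.11922, +0.85825); u = 461.9·(-0.18301)/0.85825 + 329.7 = 231.2060, v = 454.4·(-0.11922)/0.85825 + 239.6 = 176.4803

c0=(236.88, 277.94) c1=(346.27, 265.75) c2=(334.81, 163.63) c3=(231.21, 176.48)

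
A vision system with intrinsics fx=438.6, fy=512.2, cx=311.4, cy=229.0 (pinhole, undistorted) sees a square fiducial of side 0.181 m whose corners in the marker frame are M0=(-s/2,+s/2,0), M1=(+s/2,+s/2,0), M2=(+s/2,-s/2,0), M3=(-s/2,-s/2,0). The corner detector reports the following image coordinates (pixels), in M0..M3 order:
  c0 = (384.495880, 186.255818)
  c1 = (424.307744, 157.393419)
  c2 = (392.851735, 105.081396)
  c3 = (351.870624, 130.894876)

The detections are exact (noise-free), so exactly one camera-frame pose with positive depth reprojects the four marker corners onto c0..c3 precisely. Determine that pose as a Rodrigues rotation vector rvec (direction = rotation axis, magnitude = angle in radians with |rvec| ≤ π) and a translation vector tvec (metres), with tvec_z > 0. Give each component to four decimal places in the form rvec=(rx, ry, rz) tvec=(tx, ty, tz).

Intrinsics K: fx=438.6, fy=512.2, cx=311.4, cy=229.0
Marker side s = 0.181 m; corners in marker frame (Z=0):
  M0 = (-0.0905, +0.0905, 0)
  M1 = (+0.0905, +0.0905, 0)
  M2 = (+0.0905, -0.0905, 0)
  M3 = (-0.0905, -0.0905, 0)
Detected image corners:
  c0 = (384.495880, 186.255818) px
  c1 = (424.307744, 157.393419) px
  c2 = (392.851735, 105.081396) px
  c3 = (351.870624, 130.894876) px
Planar DLT: solve 8×8 A·h = b for H (H[2,2]=1):
  H  [+332.31558 +152.50249 +388.80382]
  H  [-110.28028 +288.10804 +144.40557]
  H  [+0.28094 -0.06292 +1.00000]
B = K⁻¹H; ‖b₁‖=0.711862, ‖b₂‖=0.711862; λ = 2/(‖b₁‖+‖b₂‖) = 1.404767, sign → tz>0 ⇒ λ=+1.404767
r₁ = λ·B[:,0] = (+0.78415,-0.47890,+0.39466); r₂ = λ·B[:,1] = (+0.55119,+0.82968,-0.08838)
r₃ = r₁×r₂ = (-0.28511,+0.28684,+0.91457); SVD([r₁ r₂ r₃]) → R = UVᵀ:
  R  [+0.78415 +0.55119 -0.28511]
  R  [-0.47890 +0.82968 +0.28684]
  R  [+0.39466 -0.08838 +0.91457]
t = (+0.24791, -0.23201, +1.40477) m
tr R = 2.528407; θ = arccos((tr R − 1)/2) = 0.700991 rad = 40.164°
axis k = ((R−Rᵀ)₃₂, (R−Rᵀ)₁₃, (R−Rᵀ)₂₁) / (2 sinθ) = (-0.290879, -0.526973, -0.798554)
rvec = θ·k = (-0.203903, -0.369404, -0.559779)

rvec=(-0.2039, -0.3694, -0.5598) tvec=(0.2479, -0.2320, 1.4048)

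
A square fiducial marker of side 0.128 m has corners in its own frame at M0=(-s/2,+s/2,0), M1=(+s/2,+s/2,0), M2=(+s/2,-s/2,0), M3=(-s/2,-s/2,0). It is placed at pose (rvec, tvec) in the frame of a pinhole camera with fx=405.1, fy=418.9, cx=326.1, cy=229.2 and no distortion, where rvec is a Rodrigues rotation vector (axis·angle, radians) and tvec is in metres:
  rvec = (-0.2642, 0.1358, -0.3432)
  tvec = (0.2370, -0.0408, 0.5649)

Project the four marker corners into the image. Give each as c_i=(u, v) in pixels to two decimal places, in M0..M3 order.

c0=(470.78, 259.25) c1=(563.08, 225.30) c2=(520.26, 141.20) c3=(434.35, 174.69)

Intrinsics K: fx=405.1, fy=418.9, cx=326.1, cy=229.2
Marker side s = 0.128 m; corners in marker frame (Z=0):
  M0 = (-0.0640, +0.0640, 0)
  M1 = (+0.0640, +0.0640, 0)
  M2 = (+0.0640, -0.0640, 0)
  M3 = (-0.0640, -0.0640, 0)
rvec = (-0.2642, 0.1358, -0.3432), |rvec| = θ = 0.45390 rad = 26.007°
Rodrigues: sinθ=0.43848, 1−cosθ=0.10126; R = I + sinθ·[k]× + (1−cosθ)·[k]×²:
    [+0.93305 +0.31390 +0.17575]
    [-0.34917 +0.90781 +0.23231]
    [-0.08662 -0.27813 +0.95663]
t = (0.2370, -0.0408, 0.5649) m
M0: Pc = R·M0+t = (+0.19737, +0.03965, +0.55264); u = 405.1·(+0.19737)/0.55264 + 326.1 = 470.7800, v = 418.9·(+0.03965)/0.55264 + 229.2 = 259.2517
M1: Pc = R·M1+t = (+0.31680, -0.00505, +0.54156); u = 405.1·(+0.31680)/0.54156 + 326.1 = 563.0794, v = 418.9·(-0.00505)/0.54156 + 229.2 = 225.2959
M2: Pc = R·M2+t = (+0.27663, -0.12125, +0.57716); u = 405.1·(+0.27663)/0.57716 + 326.1 = 520.2604, v = 418.9·(-0.12125)/0.57716 + 229.2 = 141.1994
M3: Pc = R·M3+t = (+0.15720, -0.07655, +0.58824); u = 405.1·(+0.15720)/0.58824 + 326.1 = 434.3540, v = 418.9·(-0.07655)/0.58824 + 229.2 = 174.6853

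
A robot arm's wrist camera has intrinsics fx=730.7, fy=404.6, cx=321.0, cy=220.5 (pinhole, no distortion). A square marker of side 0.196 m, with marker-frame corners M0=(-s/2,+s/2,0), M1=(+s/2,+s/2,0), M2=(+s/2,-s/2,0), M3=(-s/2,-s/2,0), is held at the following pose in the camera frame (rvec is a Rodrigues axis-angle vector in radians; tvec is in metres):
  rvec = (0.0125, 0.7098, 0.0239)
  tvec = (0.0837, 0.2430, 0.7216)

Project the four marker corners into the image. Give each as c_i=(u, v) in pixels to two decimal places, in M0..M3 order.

c0=(328.11, 394.39) c1=(494.10, 431.20) c2=(498.97, 311.56) c3=(331.38, 294.07)

Intrinsics K: fx=730.7, fy=404.6, cx=321.0, cy=220.5
Marker side s = 0.196 m; corners in marker frame (Z=0):
  M0 = (-0.0980, +0.0980, 0)
  M1 = (+0.0980, +0.0980, 0)
  M2 = (+0.0980, -0.0980, 0)
  M3 = (-0.0980, -0.0980, 0)
rvec = (0.0125, 0.7098, 0.0239), |rvec| = θ = 0.71031 rad = 40.698°
Rodrigues: sinθ=0.65207, 1−cosθ=0.24184; R = I + sinθ·[k]× + (1−cosθ)·[k]×²:
    [+0.75823 -0.01769 +0.65174]
    [+0.02619 +0.99965 -0.00334]
    [-0.65146 +0.01961 +0.75843]
t = (0.0837, 0.2430, 0.7216) m
M0: Pc = R·M0+t = (+0.00766, +0.33840, +0.78736); u = 730.7·(+0.00766)/0.78736 + 321.0 = 328.1085, v = 404.6·(+0.33840)/0.78736 + 220.5 = 394.3918
M1: Pc = R·M1+t = (+0.15627, +0.34353, +0.65968); u = 730.7·(+0.15627)/0.65968 + 321.0 = 494.0980, v = 404.6·(+0.34353)/0.65968 + 220.5 = 431.1986
M2: Pc = R·M2+t = (+0.15974, +0.14760, +0.65584); u = 730.7·(+0.15974)/0.65584 + 321.0 = 498.9747, v = 404.6·(+0.14760)/0.65584 + 220.5 = 311.5585
M3: Pc = R·M3+t = (+0.01113, +0.14247, +0.78352); u = 730.7·(+0.01113)/0.78352 + 321.0 = 331.3764, v = 404.6·(+0.14247)/0.78352 + 220.5 = 294.0682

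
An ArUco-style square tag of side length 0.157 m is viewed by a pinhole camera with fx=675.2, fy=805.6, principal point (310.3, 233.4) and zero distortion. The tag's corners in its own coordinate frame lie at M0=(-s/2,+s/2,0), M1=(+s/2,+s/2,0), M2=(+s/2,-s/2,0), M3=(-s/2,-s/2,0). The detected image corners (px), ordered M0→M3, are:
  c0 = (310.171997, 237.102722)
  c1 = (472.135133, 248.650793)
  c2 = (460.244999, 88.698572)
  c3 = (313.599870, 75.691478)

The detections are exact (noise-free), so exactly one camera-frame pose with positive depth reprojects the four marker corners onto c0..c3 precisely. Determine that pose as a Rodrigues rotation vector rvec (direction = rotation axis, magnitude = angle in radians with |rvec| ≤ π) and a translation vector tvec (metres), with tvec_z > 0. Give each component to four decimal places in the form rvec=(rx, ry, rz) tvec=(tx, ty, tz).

rvec=(-0.4453, -0.0846, 0.0428) tvec=(0.0798, -0.0631, 0.6799)

Intrinsics K: fx=675.2, fy=805.6, cx=310.3, cy=233.4
Marker side s = 0.157 m; corners in marker frame (Z=0):
  M0 = (-0.0785, +0.0785, 0)
  M1 = (+0.0785, +0.0785, 0)
  M2 = (+0.0785, -0.0785, 0)
  M3 = (-0.0785, -0.0785, 0)
Detected image corners:
  c0 = (310.171997, 237.102722) px
  c1 = (472.135133, 248.650793) px
  c2 = (460.244999, 88.698572) px
  c3 = (313.599870, 75.691478) px
Planar DLT: solve 8×8 A·h = b for H (H[2,2]=1):
  H  [+1021.77920 -219.76731 +389.57675]
  H  [+95.72219 +920.16575 +158.58098]
  H  [+0.10637 -0.63522 +1.00000]
B = K⁻¹H; ‖b₁‖=1.470906, ‖b₂‖=1.470906; λ = 2/(‖b₁‖+‖b₂‖) = 0.679853, sign → tz>0 ⇒ λ=+0.679853
r₁ = λ·B[:,0] = (+0.99559,+0.05983,+0.07232); r₂ = λ·B[:,1] = (-0.02281,+0.90165,-0.43186)
r₃ = r₁×r₂ = (-0.09104,+0.42830,+0.89904); SVD([r₁ r₂ r₃]) → R = UVᵀ:
  R  [+0.99559 -0.02281 -0.09104]
  R  [+0.05983 +0.90165 +0.42830]
  R  [+0.07232 -0.43186 +0.89904]
t = (+0.07982, -0.06314, +0.67985) m
tr R = 2.796278; θ = arccos((tr R − 1)/2) = 0.455277 rad = 26.085°
axis k = ((R−Rᵀ)₃₂, (R−Rᵀ)₁₃, (R−Rᵀ)₂₁) / (2 sinθ) = (-0.978091, -0.185759, +0.093975)
rvec = θ·k = (-0.445303, -0.084572, +0.042785)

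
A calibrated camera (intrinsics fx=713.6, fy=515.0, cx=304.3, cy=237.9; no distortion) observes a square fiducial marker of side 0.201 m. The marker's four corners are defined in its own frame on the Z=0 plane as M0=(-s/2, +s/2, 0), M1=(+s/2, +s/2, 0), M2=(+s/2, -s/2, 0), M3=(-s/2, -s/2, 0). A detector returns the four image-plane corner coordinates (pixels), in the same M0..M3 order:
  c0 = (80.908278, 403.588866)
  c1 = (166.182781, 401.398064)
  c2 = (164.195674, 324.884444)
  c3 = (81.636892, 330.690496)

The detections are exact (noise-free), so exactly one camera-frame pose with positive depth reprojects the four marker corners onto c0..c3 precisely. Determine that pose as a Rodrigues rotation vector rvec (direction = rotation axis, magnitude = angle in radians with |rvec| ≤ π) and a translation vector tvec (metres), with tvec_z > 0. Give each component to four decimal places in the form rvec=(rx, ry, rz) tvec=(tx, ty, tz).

rvec=(-0.2140, 0.3791, -0.1069) tvec=(-0.3637, 0.3506, 1.4252)

Intrinsics K: fx=713.6, fy=515.0, cx=304.3, cy=237.9
Marker side s = 0.201 m; corners in marker frame (Z=0):
  M0 = (-0.1005, +0.1005, 0)
  M1 = (+0.1005, +0.1005, 0)
  M2 = (+0.1005, -0.1005, 0)
  M3 = (-0.1005, -0.1005, 0)
Detected image corners:
  c0 = (80.908278, 403.588866) px
  c1 = (166.182781, 401.398064) px
  c2 = (164.195674, 324.884444) px
  c3 = (81.636892, 330.690496) px
Planar DLT: solve 8×8 A·h = b for H (H[2,2]=1):
  H  [+386.66885 -16.64919 +122.17471]
  H  [-111.05824 +313.33918 +364.59316]
  H  [-0.24928 -0.15914 +1.00000]
B = K⁻¹H; ‖b₁‖=0.701674, ‖b₂‖=0.701674; λ = 2/(‖b₁‖+‖b₂‖) = 1.425164, sign → tz>0 ⇒ λ=+1.425164
r₁ = λ·B[:,0] = (+0.92373,-0.14322,-0.35526); r₂ = λ·B[:,1] = (+0.06346,+0.97187,-0.22680)
r₃ = r₁×r₂ = (+0.37775,+0.18695,+0.90684); SVD([r₁ r₂ r₃]) → R = UVᵀ:
  R  [+0.92373 +0.06346 +0.37775]
  R  [-0.14322 +0.97187 +0.18695]
  R  [-0.35526 -0.22680 +0.90684]
t = (-0.36373, +0.35060, +1.42516) m
tr R = 2.802438; θ = arccos((tr R − 1)/2) = 0.448222 rad = 25.681°
axis k = ((R−Rᵀ)₃₂, (R−Rᵀ)₁₃, (R−Rᵀ)₂₁) / (2 sinθ) = (-0.477368, +0.845728, -0.238464)
rvec = θ·k = (-0.213967, +0.379074, -0.106885)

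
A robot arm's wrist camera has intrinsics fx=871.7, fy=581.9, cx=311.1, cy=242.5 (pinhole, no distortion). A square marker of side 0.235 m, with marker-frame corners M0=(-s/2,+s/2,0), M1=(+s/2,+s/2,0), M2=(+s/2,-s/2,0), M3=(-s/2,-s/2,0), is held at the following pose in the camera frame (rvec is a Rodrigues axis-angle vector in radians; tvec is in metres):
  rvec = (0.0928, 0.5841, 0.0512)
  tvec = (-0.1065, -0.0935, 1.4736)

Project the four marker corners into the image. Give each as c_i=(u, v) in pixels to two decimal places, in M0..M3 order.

c0=(194.70, 247.98) c1=(304.24, 255.65) c2=(307.33, 158.54) c3=(195.82, 158.95)

Intrinsics K: fx=871.7, fy=581.9, cx=311.1, cy=242.5
Marker side s = 0.235 m; corners in marker frame (Z=0):
  M0 = (-0.1175, +0.1175, 0)
  M1 = (+0.1175, +0.1175, 0)
  M2 = (+0.1175, -0.1175, 0)
  M3 = (-0.1175, -0.1175, 0)
rvec = (0.0928, 0.5841, 0.0512), |rvec| = θ = 0.59364 rad = 34.013°
Rodrigues: sinθ=0.55938, 1−cosθ=0.17109; R = I + sinθ·[k]× + (1−cosθ)·[k]×²:
    [+0.83309 -0.02193 +0.55270]
    [+0.07456 +0.99455 -0.07293]
    [-0.54809 +0.10196 +0.83018]
t = (-0.1065, -0.0935, 1.4736) m
M0: Pc = R·M0+t = (-0.20697, +0.01460, +1.54998); u = 871.7·(-0.20697)/1.54998 + 311.1 = 194.7041, v = 581.9·(+0.01460)/1.54998 + 242.5 = 247.9805
M1: Pc = R·M1+t = (-0.01119, +0.03212, +1.42118); u = 871.7·(-0.01119)/1.42118 + 311.1 = 304.2374, v = 581.9·(+0.03212)/1.42118 + 242.5 = 255.6515
M2: Pc = R·M2+t = (-0.00603, -0.20160, +1.39722); u = 871.7·(-0.00603)/1.39722 + 311.1 = 307.3349, v = 581.9·(-0.20160)/1.39722 + 242.5 = 158.5403
M3: Pc = R·M3+t = (-0.20181, -0.21912, +1.52602); u = 871.7·(-0.20181)/1.52602 + 311.1 = 195.8202, v = 581.9·(-0.21912)/1.52602 + 242.5 = 158.9454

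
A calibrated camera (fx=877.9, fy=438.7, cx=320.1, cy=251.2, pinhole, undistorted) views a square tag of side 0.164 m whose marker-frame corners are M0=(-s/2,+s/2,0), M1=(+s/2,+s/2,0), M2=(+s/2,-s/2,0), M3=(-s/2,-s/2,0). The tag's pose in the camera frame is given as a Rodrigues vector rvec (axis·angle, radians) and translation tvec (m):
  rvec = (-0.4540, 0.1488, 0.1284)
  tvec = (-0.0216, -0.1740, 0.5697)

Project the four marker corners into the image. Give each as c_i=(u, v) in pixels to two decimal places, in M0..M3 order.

Intrinsics K: fx=877.9, fy=438.7, cx=320.1, cy=251.2
Marker side s = 0.164 m; corners in marker frame (Z=0):
  M0 = (-0.0820, +0.0820, 0)
  M1 = (+0.0820, +0.0820, 0)
  M2 = (+0.0820, -0.0820, 0)
  M3 = (-0.0820, -0.0820, 0)
rvec = (-0.4540, 0.1488, 0.1284), |rvec| = θ = 0.49472 rad = 28.345°
Rodrigues: sinθ=0.47478, 1−cosθ=0.11990; R = I + sinθ·[k]× + (1−cosθ)·[k]×²:
    [+0.98108 -0.15632 +0.11425]
    [+0.09013 +0.89095 +0.44507]
    [-0.17136 -0.42635 +0.88818]
t = (-0.0216, -0.1740, 0.5697) m
M0: Pc = R·M0+t = (-0.11487, -0.10833, +0.54879); u = 877.9·(-0.11487)/0.54879 + 320.1 = 136.3482, v = 438.7·(-0.10833)/0.54879 + 251.2 = 164.5994
M1: Pc = R·M1+t = (+0.04603, -0.09355, +0.52069); u = 877.9·(+0.04603)/0.52069 + 320.1 = 397.7084, v = 438.7·(-0.09355)/0.52069 + 251.2 = 172.3794
M2: Pc = R·M2+t = (+0.07167, -0.23967, +0.59061); u = 877.9·(+0.07167)/0.59061 + 320.1 = 426.6275, v = 438.7·(-0.23967)/0.59061 + 251.2 = 73.1770
M3: Pc = R·M3+t = (-0.08923, -0.25445, +0.61871); u = 877.9·(-0.08923)/0.61871 + 320.1 = 193.4902, v = 438.7·(-0.25445)/0.61871 + 251.2 = 70.7822

c0=(136.35, 164.60) c1=(397.71, 172.38) c2=(426.63, 73.18) c3=(193.49, 70.78)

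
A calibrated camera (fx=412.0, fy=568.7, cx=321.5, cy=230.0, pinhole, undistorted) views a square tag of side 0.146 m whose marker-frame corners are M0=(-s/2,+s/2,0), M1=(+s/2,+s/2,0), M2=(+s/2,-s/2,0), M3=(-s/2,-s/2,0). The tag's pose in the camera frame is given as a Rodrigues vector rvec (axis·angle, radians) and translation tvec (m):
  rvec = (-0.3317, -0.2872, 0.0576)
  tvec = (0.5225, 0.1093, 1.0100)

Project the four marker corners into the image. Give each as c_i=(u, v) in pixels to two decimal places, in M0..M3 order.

c0=(514.18, 330.48) c1=(563.96, 335.03) c2=(553.41, 255.83) c3=(505.58, 248.43)

Intrinsics K: fx=412.0, fy=568.7, cx=321.5, cy=230.0
Marker side s = 0.146 m; corners in marker frame (Z=0):
  M0 = (-0.0730, +0.0730, 0)
  M1 = (+0.0730, +0.0730, 0)
  M2 = (+0.0730, -0.0730, 0)
  M3 = (-0.0730, -0.0730, 0)
rvec = (-0.3317, -0.2872, 0.0576), |rvec| = θ = 0.44252 rad = 25.355°
Rodrigues: sinθ=0.42822, 1−cosθ=0.09633; R = I + sinθ·[k]× + (1−cosθ)·[k]×²:
    [+0.95779 -0.00888 -0.28732]
    [+0.10260 +0.94425 +0.31284]
    [+0.26852 -0.32912 +0.90531]
t = (0.5225, 0.1093, 1.0100) m
M0: Pc = R·M0+t = (+0.45193, +0.17074, +0.96637); u = 412.0·(+0.45193)/0.96637 + 321.5 = 514.1755, v = 568.7·(+0.17074)/0.96637 + 230.0 = 330.4789
M1: Pc = R·M1+t = (+0.59177, +0.18572, +1.00558); u = 412.0·(+0.59177)/1.00558 + 321.5 = 563.9576, v = 568.7·(+0.18572)/1.00558 + 230.0 = 335.0331
M2: Pc = R·M2+t = (+0.59307, +0.04786, +1.05363); u = 412.0·(+0.59307)/1.05363 + 321.5 = 553.4071, v = 568.7·(+0.04786)/1.05363 + 230.0 = 255.8324
M3: Pc = R·M3+t = (+0.45323, +0.03288, +1.01442); u = 412.0·(+0.45323)/1.01442 + 321.5 = 505.5754, v = 568.7·(+0.03288)/1.01442 + 230.0 = 248.4331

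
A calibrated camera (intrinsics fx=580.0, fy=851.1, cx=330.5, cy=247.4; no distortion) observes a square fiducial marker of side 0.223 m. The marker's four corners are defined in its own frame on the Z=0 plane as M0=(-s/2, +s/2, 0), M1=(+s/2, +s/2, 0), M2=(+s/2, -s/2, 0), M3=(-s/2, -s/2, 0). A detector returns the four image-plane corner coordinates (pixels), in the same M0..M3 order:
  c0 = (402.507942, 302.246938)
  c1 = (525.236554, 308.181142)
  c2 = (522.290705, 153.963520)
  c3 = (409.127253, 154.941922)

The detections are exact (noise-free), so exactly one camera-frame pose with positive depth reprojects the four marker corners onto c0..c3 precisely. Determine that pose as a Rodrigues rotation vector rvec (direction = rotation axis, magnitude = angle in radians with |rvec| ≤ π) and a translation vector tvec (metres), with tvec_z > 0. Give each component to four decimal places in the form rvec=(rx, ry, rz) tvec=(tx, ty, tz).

rvec=(-0.4385, 0.2191, 0.0684) tvec=(0.2585, -0.0274, 1.1273)

Intrinsics K: fx=580.0, fy=851.1, cx=330.5, cy=247.4
Marker side s = 0.223 m; corners in marker frame (Z=0):
  M0 = (-0.1115, +0.1115, 0)
  M1 = (+0.1115, +0.1115, 0)
  M2 = (+0.1115, -0.1115, 0)
  M3 = (-0.1115, -0.1115, 0)
Detected image corners:
  c0 = (402.507942, 302.246938) px
  c1 = (525.236554, 308.181142) px
  c2 = (522.290705, 153.963520) px
  c3 = (409.127253, 154.941922) px
Planar DLT: solve 8×8 A·h = b for H (H[2,2]=1):
  H  [+435.26459 -179.18737 +463.51581]
  H  [-35.39302 +591.41764 +226.72309]
  H  [-0.19958 -0.36678 +1.00000]
B = K⁻¹H; ‖b₁‖=0.887084, ‖b₂‖=0.887084; λ = 2/(‖b₁‖+‖b₂‖) = 1.127289, sign → tz>0 ⇒ λ=+1.127289
r₁ = λ·B[:,0] = (+0.97419,+0.01852,-0.22499); r₂ = λ·B[:,1] = (-0.11267,+0.90352,-0.41346)
r₃ = r₁×r₂ = (+0.19562,+0.42814,+0.88229); SVD([r₁ r₂ r₃]) → R = UVᵀ:
  R  [+0.97419 -0.11267 +0.19562]
  R  [+0.01852 +0.90352 +0.42814]
  R  [-0.22499 -0.41346 +0.88229]
t = (+0.25853, -0.02739, +1.12729) m
tr R = 2.759996; θ = arccos((tr R − 1)/2) = 0.494938 rad = 28.358°
axis k = ((R−Rᵀ)₃₂, (R−Rᵀ)₁₃, (R−Rᵀ)₂₁) / (2 sinθ) = (-0.885936, +0.442770, +0.138100)
rvec = θ·k = (-0.438484, +0.219144, +0.068351)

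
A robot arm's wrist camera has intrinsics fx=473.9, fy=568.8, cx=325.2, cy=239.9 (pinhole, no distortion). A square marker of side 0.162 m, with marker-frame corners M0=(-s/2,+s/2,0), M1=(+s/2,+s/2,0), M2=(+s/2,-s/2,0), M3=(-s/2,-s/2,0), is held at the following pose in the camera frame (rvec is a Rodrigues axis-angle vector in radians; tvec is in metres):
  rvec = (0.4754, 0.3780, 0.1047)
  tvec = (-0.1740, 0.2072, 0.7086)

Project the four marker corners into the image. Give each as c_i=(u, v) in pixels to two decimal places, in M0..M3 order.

Intrinsics K: fx=473.9, fy=568.8, cx=325.2, cy=239.9
Marker side s = 0.162 m; corners in marker frame (Z=0):
  M0 = (-0.0810, +0.0810, 0)
  M1 = (+0.0810, +0.0810, 0)
  M2 = (+0.0810, -0.0810, 0)
  M3 = (-0.0810, -0.0810, 0)
rvec = (0.4754, 0.3780, 0.1047), |rvec| = θ = 0.61632 rad = 35.313°
Rodrigues: sinθ=0.57804, 1−cosθ=0.18399; R = I + sinθ·[k]× + (1−cosθ)·[k]×²:
    [+0.92548 -0.01115 +0.37863]
    [+0.18524 +0.88522 -0.42670]
    [-0.33041 +0.46504 +0.82132]
t = (-0.1740, 0.2072, 0.7086) m
M0: Pc = R·M0+t = (-0.24987, +0.26390, +0.77303); u = 473.9·(-0.24987)/0.77303 + 325.2 = 172.0210, v = 568.8·(+0.26390)/0.77303 + 239.9 = 434.0777
M1: Pc = R·M1+t = (-0.09994, +0.29391, +0.71950); u = 473.9·(-0.09994)/0.71950 + 325.2 = 259.3751, v = 568.8·(+0.29391)/0.71950 + 239.9 = 472.2464
M2: Pc = R·M2+t = (-0.09813, +0.15050, +0.64417); u = 473.9·(-0.09813)/0.64417 + 325.2 = 253.0062, v = 568.8·(+0.15050)/0.64417 + 239.9 = 372.7927
M3: Pc = R·M3+t = (-0.24806, +0.12049, +0.69770); u = 473.9·(-0.24806)/0.69770 + 325.2 = 156.7082, v = 568.8·(+0.12049)/0.69770 + 239.9 = 338.1325

c0=(172.02, 434.08) c1=(259.38, 472.25) c2=(253.01, 372.79) c3=(156.71, 338.13)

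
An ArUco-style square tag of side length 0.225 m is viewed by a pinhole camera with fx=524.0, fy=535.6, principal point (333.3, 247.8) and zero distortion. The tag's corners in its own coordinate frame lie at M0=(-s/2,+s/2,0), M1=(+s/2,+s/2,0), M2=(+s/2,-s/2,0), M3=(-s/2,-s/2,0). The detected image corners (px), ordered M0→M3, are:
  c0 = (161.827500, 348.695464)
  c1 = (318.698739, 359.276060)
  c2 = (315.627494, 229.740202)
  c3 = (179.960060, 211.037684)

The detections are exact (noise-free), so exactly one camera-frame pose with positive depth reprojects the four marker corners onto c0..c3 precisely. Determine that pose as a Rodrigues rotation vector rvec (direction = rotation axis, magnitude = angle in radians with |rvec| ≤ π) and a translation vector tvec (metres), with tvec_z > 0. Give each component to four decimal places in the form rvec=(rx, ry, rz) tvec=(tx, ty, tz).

Intrinsics K: fx=524.0, fy=535.6, cx=333.3, cy=247.8
Marker side s = 0.225 m; corners in marker frame (Z=0):
  M0 = (-0.1125, +0.1125, 0)
  M1 = (+0.1125, +0.1125, 0)
  M2 = (+0.1125, -0.1125, 0)
  M3 = (-0.1125, -0.1125, 0)
Detected image corners:
  c0 = (161.827500, 348.695464) px
  c1 = (318.698739, 359.276060) px
  c2 = (315.627494, 229.740202) px
  c3 = (179.960060, 211.037684) px
Planar DLT: solve 8×8 A·h = b for H (H[2,2]=1):
  H  [+729.46314 -184.63918 +247.08229]
  H  [+163.67274 +413.05586 +282.75589]
  H  [+0.33890 -0.62684 +1.00000]
B = K⁻¹H; ‖b₁‖=1.233389, ‖b₂‖=1.233388; λ = 2/(‖b₁‖+‖b₂‖) = 0.810775, sign → tz>0 ⇒ λ=+0.810775
r₁ = λ·B[:,0] = (+0.95391,+0.12064,+0.27477); r₂ = λ·B[:,1] = (+0.03758,+0.86041,-0.50822)
r₃ = r₁×r₂ = (-0.29772,+0.49513,+0.81622); SVD([r₁ r₂ r₃]) → R = UVᵀ:
  R  [+0.95391 +0.03758 -0.29772]
  R  [+0.12064 +0.86041 +0.49513]
  R  [+0.27477 -0.50822 +0.81622]
t = (-0.13340, +0.05292, +0.81077) m
tr R = 2.630536; θ = arccos((tr R − 1)/2) = 0.617605 rad = 35.386°
axis k = ((R−Rᵀ)₃₂, (R−Rᵀ)₁₃, (R−Rᵀ)₂₁) / (2 sinθ) = (-0.866324, -0.494307, +0.071719)
rvec = θ·k = (-0.535046, -0.305286, +0.044294)

rvec=(-0.5350, -0.3053, 0.0443) tvec=(-0.1334, 0.0529, 0.8108)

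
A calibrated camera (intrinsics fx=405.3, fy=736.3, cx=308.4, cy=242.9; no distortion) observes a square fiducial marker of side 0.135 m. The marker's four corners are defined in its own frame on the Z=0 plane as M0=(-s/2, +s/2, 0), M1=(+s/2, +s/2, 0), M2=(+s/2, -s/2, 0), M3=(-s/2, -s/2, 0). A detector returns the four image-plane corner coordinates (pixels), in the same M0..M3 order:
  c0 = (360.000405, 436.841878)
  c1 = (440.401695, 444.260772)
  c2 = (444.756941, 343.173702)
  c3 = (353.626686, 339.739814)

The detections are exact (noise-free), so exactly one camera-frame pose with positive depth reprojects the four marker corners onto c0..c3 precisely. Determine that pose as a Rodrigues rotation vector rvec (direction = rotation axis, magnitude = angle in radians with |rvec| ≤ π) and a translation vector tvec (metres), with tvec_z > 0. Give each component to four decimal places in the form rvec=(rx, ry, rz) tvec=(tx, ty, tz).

Intrinsics K: fx=405.3, fy=736.3, cx=308.4, cy=242.9
Marker side s = 0.135 m; corners in marker frame (Z=0):
  M0 = (-0.0675, +0.0675, 0)
  M1 = (+0.0675, +0.0675, 0)
  M2 = (+0.0675, -0.0675, 0)
  M3 = (-0.0675, -0.0675, 0)
Detected image corners:
  c0 = (360.000405, 436.841878) px
  c1 = (440.401695, 444.260772) px
  c2 = (444.756941, 343.173702) px
  c3 = (353.626686, 339.739814) px
Planar DLT: solve 8×8 A·h = b for H (H[2,2]=1):
  H  [+493.37145 +380.42616 +398.71836]
  H  [-95.27901 +1097.61054 +394.05297]
  H  [-0.34885 +0.93074 +1.00000]
B = K⁻¹H; ‖b₁‖=1.523298, ‖b₂‖=1.523298; λ = 2/(‖b₁‖+‖b₂‖) = 0.656471, sign → tz>0 ⇒ λ=+0.656471
r₁ = λ·B[:,0] = (+0.97338,-0.00940,-0.22901); r₂ = λ·B[:,1] = (+0.15126,+0.77704,+0.61101)
r₃ = r₁×r₂ = (+0.17221,-0.62938,+0.75778); SVD([r₁ r₂ r₃]) → R = UVᵀ:
  R  [+0.97338 +0.15126 +0.17221]
  R  [-0.00940 +0.77704 -0.62938]
  R  [-0.22901 +0.61101 +0.75778]
t = (+0.14629, +0.13476, +0.65647) m
tr R = 2.508198; θ = arccos((tr R − 1)/2) = 0.716515 rad = 41.053°
axis k = ((R−Rᵀ)₃₂, (R−Rᵀ)₁₃, (R−Rᵀ)₂₁) / (2 sinθ) = (+0.944320, +0.305451, -0.122310)
rvec = θ·k = (+0.676619, +0.218860, -0.087637)

rvec=(0.6766, 0.2189, -0.0876) tvec=(0.1463, 0.1348, 0.6565)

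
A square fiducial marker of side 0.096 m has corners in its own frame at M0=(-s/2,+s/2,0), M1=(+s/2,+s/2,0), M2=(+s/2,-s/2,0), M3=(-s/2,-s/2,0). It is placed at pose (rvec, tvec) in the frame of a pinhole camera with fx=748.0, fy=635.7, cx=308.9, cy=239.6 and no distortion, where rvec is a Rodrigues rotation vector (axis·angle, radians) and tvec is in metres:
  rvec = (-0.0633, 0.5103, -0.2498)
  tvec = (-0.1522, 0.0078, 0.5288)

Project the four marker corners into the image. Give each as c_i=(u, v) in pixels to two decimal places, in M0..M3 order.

c0=(59.36, 316.89) c1=(157.63, 293.17) c2=(130.12, 176.57) c3=(36.18, 209.33)

Intrinsics K: fx=748.0, fy=635.7, cx=308.9, cy=239.6
Marker side s = 0.096 m; corners in marker frame (Z=0):
  M0 = (-0.0480, +0.0480, 0)
  M1 = (+0.0480, +0.0480, 0)
  M2 = (+0.0480, -0.0480, 0)
  M3 = (-0.0480, -0.0480, 0)
rvec = (-0.0633, 0.5103, -0.2498), |rvec| = θ = 0.57168 rad = 32.755°
Rodrigues: sinθ=0.54104, 1−cosθ=0.15900; R = I + sinθ·[k]× + (1−cosθ)·[k]×²:
    [+0.84295 +0.22070 +0.49065]
    [-0.25213 +0.96769 -0.00211]
    [-0.47526 -0.12193 +0.87136]
t = (-0.1522, 0.0078, 0.5288) m
M0: Pc = R·M0+t = (-0.18207, +0.06635, +0.54576); u = 748.0·(-0.18207)/0.54576 + 308.9 = 59.3641, v = 635.7·(+0.06635)/0.54576 + 239.6 = 316.8860
M1: Pc = R·M1+t = (-0.10115, +0.04215, +0.50013); u = 748.0·(-0.10115)/0.50013 + 308.9 = 157.6277, v = 635.7·(+0.04215)/0.50013 + 239.6 = 293.1711
M2: Pc = R·M2+t = (-0.12233, -0.05075, +0.51184); u = 748.0·(-0.12233)/0.51184 + 308.9 = 130.1245, v = 635.7·(-0.05075)/0.51184 + 239.6 = 176.5673
M3: Pc = R·M3+t = (-0.20325, -0.02655, +0.55747); u = 748.0·(-0.20325)/0.55747 + 308.9 = 36.1750, v = 635.7·(-0.02655)/0.55747 + 239.6 = 209.3275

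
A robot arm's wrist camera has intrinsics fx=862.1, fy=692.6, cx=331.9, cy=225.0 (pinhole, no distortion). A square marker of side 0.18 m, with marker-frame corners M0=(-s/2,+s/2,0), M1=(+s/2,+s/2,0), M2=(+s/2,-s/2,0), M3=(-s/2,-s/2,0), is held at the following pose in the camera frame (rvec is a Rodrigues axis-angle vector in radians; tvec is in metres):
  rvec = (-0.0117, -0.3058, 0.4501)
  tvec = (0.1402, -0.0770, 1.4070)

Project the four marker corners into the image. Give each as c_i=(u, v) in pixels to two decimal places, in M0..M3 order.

c0=(347.47, 207.56) c1=(440.01, 245.79) c2=(484.91, 167.57) c3=(394.99, 126.81)

Intrinsics K: fx=862.1, fy=692.6, cx=331.9, cy=225.0
Marker side s = 0.18 m; corners in marker frame (Z=0):
  M0 = (-0.0900, +0.0900, 0)
  M1 = (+0.0900, +0.0900, 0)
  M2 = (+0.0900, -0.0900, 0)
  M3 = (-0.0900, -0.0900, 0)
rvec = (-0.0117, -0.3058, 0.4501), |rvec| = θ = 0.54428 rad = 31.185°
Rodrigues: sinθ=0.51780, 1−cosθ=0.14450; R = I + sinθ·[k]× + (1−cosθ)·[k]×²:
    [+0.85557 -0.42646 -0.29349]
    [+0.42995 +0.90111 -0.05601]
    [+0.28835 -0.07827 +0.95432]
t = (0.1402, -0.0770, 1.4070) m
M0: Pc = R·M0+t = (+0.02482, -0.03460, +1.37400); u = 862.1·(+0.02482)/1.37400 + 331.9 = 347.4715, v = 692.6·(-0.03460)/1.37400 + 225.0 = 207.5615
M1: Pc = R·M1+t = (+0.17882, +0.04280, +1.42591); u = 862.1·(+0.17882)/1.42591 + 331.9 = 440.0140, v = 692.6·(+0.04280)/1.42591 + 225.0 = 245.7870
M2: Pc = R·M2+t = (+0.25558, -0.11940, +1.44000); u = 862.1·(+0.25558)/1.44000 + 331.9 = 484.9126, v = 692.6·(-0.11940)/1.44000 + 225.0 = 167.5694
M3: Pc = R·M3+t = (+0.10158, -0.19680, +1.38809); u = 862.1·(+0.10158)/1.38809 + 331.9 = 394.9883, v = 692.6·(-0.19680)/1.38809 + 225.0 = 126.8072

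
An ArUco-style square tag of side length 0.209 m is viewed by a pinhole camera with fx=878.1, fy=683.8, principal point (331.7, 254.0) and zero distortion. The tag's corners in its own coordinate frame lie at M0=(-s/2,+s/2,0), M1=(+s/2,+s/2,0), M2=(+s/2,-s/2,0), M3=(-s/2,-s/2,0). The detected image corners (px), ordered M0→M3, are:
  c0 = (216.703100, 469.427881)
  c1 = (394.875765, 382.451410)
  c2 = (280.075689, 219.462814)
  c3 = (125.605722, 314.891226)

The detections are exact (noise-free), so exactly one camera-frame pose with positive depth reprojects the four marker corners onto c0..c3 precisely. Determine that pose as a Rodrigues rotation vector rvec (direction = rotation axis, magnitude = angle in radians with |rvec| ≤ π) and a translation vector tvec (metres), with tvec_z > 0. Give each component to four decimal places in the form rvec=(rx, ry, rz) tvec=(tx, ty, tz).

Intrinsics K: fx=878.1, fy=683.8, cx=331.7, cy=254.0
Marker side s = 0.209 m; corners in marker frame (Z=0):
  M0 = (-0.1045, +0.1045, 0)
  M1 = (+0.1045, +0.1045, 0)
  M2 = (+0.1045, -0.1045, 0)
  M3 = (-0.1045, -0.1045, 0)
Detected image corners:
  c0 = (216.703100, 469.427881) px
  c1 = (394.875765, 382.451410) px
  c2 = (280.075689, 219.462814) px
  c3 = (125.605722, 314.891226) px
Planar DLT: solve 8×8 A·h = b for H (H[2,2]=1):
  H  [+672.23024 +391.40687 +248.09086]
  H  [-602.45407 +624.60618 +345.62290]
  H  [-0.47687 -0.38671 +1.00000]
B = K⁻¹H; ‖b₁‖=1.271693, ‖b₂‖=1.271693; λ = 2/(‖b₁‖+‖b₂‖) = 0.786353, sign → tz>0 ⇒ λ=+0.786353
r₁ = λ·B[:,0] = (+0.74364,-0.55352,-0.37498); r₂ = λ·B[:,1] = (+0.46538,+0.83124,-0.30409)
r₃ = r₁×r₂ = (+0.48002,+0.05162,+0.87574); SVD([r₁ r₂ r₃]) → R = UVᵀ:
  R  [+0.74364 +0.46538 +0.48002]
  R  [-0.55352 +0.83124 +0.05162]
  R  [-0.37498 -0.30409 +0.87574]
t = (-0.07487, +0.10536, +0.78635) m
tr R = 2.450617; θ = arccos((tr R − 1)/2) = 0.759314 rad = 43.505°
axis k = ((R−Rᵀ)₃₂, (R−Rᵀ)₁₃, (R−Rᵀ)₂₁) / (2 sinθ) = (-0.258350, +0.620986, -0.740022)
rvec = θ·k = (-0.196169, +0.471523, -0.561909)

rvec=(-0.1962, 0.4715, -0.5619) tvec=(-0.0749, 0.1054, 0.7864)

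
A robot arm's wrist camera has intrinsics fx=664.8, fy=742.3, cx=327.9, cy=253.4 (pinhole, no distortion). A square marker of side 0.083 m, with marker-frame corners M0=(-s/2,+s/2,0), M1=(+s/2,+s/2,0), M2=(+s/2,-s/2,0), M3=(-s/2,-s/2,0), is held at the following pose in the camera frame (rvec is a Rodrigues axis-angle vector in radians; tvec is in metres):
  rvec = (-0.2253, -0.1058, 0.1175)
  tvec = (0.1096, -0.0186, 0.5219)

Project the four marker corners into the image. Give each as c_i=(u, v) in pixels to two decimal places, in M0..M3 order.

c0=(411.93, 277.13) c1=(516.27, 292.05) c2=(520.33, 179.25) c3=(419.81, 163.25)

Intrinsics K: fx=664.8, fy=742.3, cx=327.9, cy=253.4
Marker side s = 0.083 m; corners in marker frame (Z=0):
  M0 = (-0.0415, +0.0415, 0)
  M1 = (+0.0415, +0.0415, 0)
  M2 = (+0.0415, -0.0415, 0)
  M3 = (-0.0415, -0.0415, 0)
rvec = (-0.2253, -0.1058, 0.1175), |rvec| = θ = 0.27525 rad = 15.770°
Rodrigues: sinθ=0.27178, 1−cosθ=0.03764; R = I + sinθ·[k]× + (1−cosθ)·[k]×²:
    [+0.98758 -0.10418 -0.11762]
    [+0.12787 +0.96792 +0.21629]
    [+0.09132 -0.22864 +0.96922]
t = (0.1096, -0.0186, 0.5219) m
M0: Pc = R·M0+t = (+0.06429, +0.01626, +0.50862); u = 664.8·(+0.06429)/0.50862 + 327.9 = 411.9337, v = 742.3·(+0.01626)/0.50862 + 253.4 = 277.1337
M1: Pc = R·M1+t = (+0.14626, +0.02688, +0.51620); u = 664.8·(+0.14626)/0.51620 + 327.9 = 516.2654, v = 742.3·(+0.02688)/0.51620 + 253.4 = 292.0465
M2: Pc = R·M2+t = (+0.15491, -0.05346, +0.53518); u = 664.8·(+0.15491)/0.53518 + 327.9 = 520.3271, v = 742.3·(-0.05346)/0.53518 + 253.4 = 179.2471
M3: Pc = R·M3+t = (+0.07294, -0.06408, +0.52760); u = 664.8·(+0.07294)/0.52760 + 327.9 = 419.8065, v = 742.3·(-0.06408)/0.52760 + 253.4 = 163.2502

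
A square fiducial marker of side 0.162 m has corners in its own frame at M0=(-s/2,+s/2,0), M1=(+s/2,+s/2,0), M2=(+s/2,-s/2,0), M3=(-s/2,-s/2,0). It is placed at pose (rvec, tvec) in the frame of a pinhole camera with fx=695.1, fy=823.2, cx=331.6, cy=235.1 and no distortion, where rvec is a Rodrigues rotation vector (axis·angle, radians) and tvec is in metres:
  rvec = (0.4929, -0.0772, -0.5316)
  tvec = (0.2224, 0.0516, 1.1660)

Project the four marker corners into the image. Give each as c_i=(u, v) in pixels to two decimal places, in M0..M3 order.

Intrinsics K: fx=695.1, fy=823.2, cx=331.6, cy=235.1
Marker side s = 0.162 m; corners in marker frame (Z=0):
  M0 = (-0.0810, +0.0810, 0)
  M1 = (+0.0810, +0.0810, 0)
  M2 = (+0.0810, -0.0810, 0)
  M3 = (-0.0810, -0.0810, 0)
rvec = (0.4929, -0.0772, -0.5316), |rvec| = θ = 0.72905 rad = 41.771°
Rodrigues: sinθ=0.66616, 1−cosθ=0.25419; R = I + sinθ·[k]× + (1−cosθ)·[k]×²:
    [+0.86200 +0.46755 -0.19585]
    [-0.50394 +0.74866 -0.43076]
    [-0.05477 +0.47001 +0.88096]
t = (0.2224, 0.0516, 1.1660) m
M0: Pc = R·M0+t = (+0.19045, +0.15306, +1.20851); u = 695.1·(+0.19045)/1.20851 + 331.6 = 441.1412, v = 823.2·(+0.15306)/1.20851 + 235.1 = 339.3606
M1: Pc = R·M1+t = (+0.33009, +0.07142, +1.19963); u = 695.1·(+0.33009)/1.19963 + 331.6 = 522.8648, v = 823.2·(+0.07142)/1.19963 + 235.1 = 284.1105
M2: Pc = R·M2+t = (+0.25435, -0.04986, +1.12349); u = 695.1·(+0.25435)/1.12349 + 331.6 = 488.9656, v = 823.2·(-0.04986)/1.12349 + 235.1 = 198.5663
M3: Pc = R·M3+t = (+0.11471, +0.03178, +1.13237); u = 695.1·(+0.11471)/1.13237 + 331.6 = 402.0125, v = 823.2·(+0.03178)/1.13237 + 235.1 = 258.2016

c0=(441.14, 339.36) c1=(522.86, 284.11) c2=(488.97, 198.57) c3=(402.01, 258.20)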